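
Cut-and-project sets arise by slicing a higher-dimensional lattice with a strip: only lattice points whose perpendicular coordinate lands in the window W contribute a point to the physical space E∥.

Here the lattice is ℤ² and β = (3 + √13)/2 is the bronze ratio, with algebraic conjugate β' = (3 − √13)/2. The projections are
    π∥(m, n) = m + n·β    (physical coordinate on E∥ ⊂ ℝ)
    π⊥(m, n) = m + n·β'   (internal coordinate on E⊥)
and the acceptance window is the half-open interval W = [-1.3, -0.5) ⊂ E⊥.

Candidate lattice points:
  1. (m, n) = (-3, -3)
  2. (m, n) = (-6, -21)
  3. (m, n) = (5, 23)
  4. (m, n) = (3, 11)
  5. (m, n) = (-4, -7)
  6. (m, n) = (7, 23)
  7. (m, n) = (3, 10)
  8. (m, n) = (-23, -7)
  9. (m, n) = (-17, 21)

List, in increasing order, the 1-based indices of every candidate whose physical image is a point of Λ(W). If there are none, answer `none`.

none

β' = (3−√13)/2 ≈ -0.30278.
[1] lift (-3,-3): star map gives -2.09167; window check -1.3 ≤ -2.09167 < -0.5 is false → out
[2] lift (-6,-21): star map gives 0.35829; window check -1.3 ≤ 0.35829 < -0.5 is false → out
[3] lift (5,23): star map gives -1.96384; window check -1.3 ≤ -1.96384 < -0.5 is false → out
[4] lift (3,11): star map gives -0.33053; window check -1.3 ≤ -0.33053 < -0.5 is false → out
[5] lift (-4,-7): star map gives -1.88057; window check -1.3 ≤ -1.88057 < -0.5 is false → out
[6] lift (7,23): star map gives 0.03616; window check -1.3 ≤ 0.03616 < -0.5 is false → out
[7] lift (3,10): star map gives -0.02776; window check -1.3 ≤ -0.02776 < -0.5 is false → out
[8] lift (-23,-7): star map gives -20.88057; window check -1.3 ≤ -20.88057 < -0.5 is false → out
[9] lift (-17,21): star map gives -23.35829; window check -1.3 ≤ -23.35829 < -0.5 is false → out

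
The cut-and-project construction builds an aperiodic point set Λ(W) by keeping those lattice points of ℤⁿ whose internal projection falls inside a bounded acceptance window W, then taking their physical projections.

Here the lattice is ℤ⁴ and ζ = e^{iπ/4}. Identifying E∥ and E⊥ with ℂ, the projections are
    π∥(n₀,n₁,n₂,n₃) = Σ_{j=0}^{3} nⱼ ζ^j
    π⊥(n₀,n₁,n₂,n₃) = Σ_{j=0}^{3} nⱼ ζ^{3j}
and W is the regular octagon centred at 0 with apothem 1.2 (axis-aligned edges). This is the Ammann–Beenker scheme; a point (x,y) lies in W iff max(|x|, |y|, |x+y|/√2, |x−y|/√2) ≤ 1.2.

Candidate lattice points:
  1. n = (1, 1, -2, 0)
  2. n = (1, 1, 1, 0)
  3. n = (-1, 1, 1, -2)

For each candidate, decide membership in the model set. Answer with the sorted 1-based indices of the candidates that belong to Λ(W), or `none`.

2

Internal map: ζ^{3j} for j=0..3 gives (1,0), (−√2/2,√2/2), (0,−1), (√2/2,√2/2).
candidate 1: n = (1, 1, -2, 0) → π⊥ ≈ (+0.29289, +2.70711); max(|x|,|y|,|x±y|/√2) = 2.70711 > 1.2 ⇒ ∉ W
candidate 2: n = (1, 1, 1, 0) → π⊥ ≈ (+0.29289, -0.29289); max(|x|,|y|,|x±y|/√2) = 0.41421 ≤ 1.2 ⇒ ∈ W
candidate 3: n = (-1, 1, 1, -2) → π⊥ ≈ (-3.12132, -1.70711); max(|x|,|y|,|x±y|/√2) = 3.41421 > 1.2 ⇒ ∉ W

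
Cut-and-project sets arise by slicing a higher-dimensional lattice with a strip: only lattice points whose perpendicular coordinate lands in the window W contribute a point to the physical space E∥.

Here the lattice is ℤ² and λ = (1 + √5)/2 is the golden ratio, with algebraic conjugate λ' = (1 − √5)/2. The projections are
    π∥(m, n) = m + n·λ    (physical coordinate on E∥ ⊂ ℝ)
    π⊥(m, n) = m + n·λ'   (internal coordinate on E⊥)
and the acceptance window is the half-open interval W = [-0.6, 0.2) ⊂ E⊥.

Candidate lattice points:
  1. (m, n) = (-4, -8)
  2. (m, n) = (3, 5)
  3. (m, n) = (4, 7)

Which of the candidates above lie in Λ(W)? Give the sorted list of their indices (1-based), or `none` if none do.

Numerically λ ≈ 1.61803 and λ' = −1/λ ≈ -0.61803.
#1 (-4,-8): internal coord -4 + (-8)·λ' = +0.94427; +0.94427 ∉ [-0.6, 0.2) → out
#2 (3,5): internal coord 3 + (5)·λ' = -0.09017; -0.09017 ∈ [-0.6, 0.2) → IN Λ
#3 (4,7): internal coord 4 + (7)·λ' = -0.32624; -0.32624 ∈ [-0.6, 0.2) → IN Λ

2, 3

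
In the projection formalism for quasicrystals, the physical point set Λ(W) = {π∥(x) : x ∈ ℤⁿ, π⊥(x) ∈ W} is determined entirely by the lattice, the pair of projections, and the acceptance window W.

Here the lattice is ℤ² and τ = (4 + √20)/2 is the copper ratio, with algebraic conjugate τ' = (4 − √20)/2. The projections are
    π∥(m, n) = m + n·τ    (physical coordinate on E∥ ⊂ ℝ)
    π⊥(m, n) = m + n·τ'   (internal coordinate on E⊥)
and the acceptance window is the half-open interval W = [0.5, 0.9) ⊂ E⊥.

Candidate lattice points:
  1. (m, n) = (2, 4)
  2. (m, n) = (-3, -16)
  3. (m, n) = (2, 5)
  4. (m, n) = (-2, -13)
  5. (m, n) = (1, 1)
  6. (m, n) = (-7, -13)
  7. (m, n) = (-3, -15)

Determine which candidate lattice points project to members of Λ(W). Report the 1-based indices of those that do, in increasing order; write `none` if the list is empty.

Numerically τ ≈ 4.2361 and τ' = −1/τ ≈ -0.2361.
[1] lift (2,4): star map gives 1.0557; window check 0.5 ≤ 1.0557 < 0.9 is false → out
[2] lift (-3,-16): star map gives 0.7771; window check 0.5 ≤ 0.7771 < 0.9 is true → IN Λ
[3] lift (2,5): star map gives 0.8197; window check 0.5 ≤ 0.8197 < 0.9 is true → IN Λ
[4] lift (-2,-13): star map gives 1.0689; window check 0.5 ≤ 1.0689 < 0.9 is false → out
[5] lift (1,1): star map gives 0.7639; window check 0.5 ≤ 0.7639 < 0.9 is true → IN Λ
[6] lift (-7,-13): star map gives -3.9311; window check 0.5 ≤ -3.9311 < 0.9 is false → out
[7] lift (-3,-15): star map gives 0.5410; window check 0.5 ≤ 0.5410 < 0.9 is true → IN Λ

2, 3, 5, 7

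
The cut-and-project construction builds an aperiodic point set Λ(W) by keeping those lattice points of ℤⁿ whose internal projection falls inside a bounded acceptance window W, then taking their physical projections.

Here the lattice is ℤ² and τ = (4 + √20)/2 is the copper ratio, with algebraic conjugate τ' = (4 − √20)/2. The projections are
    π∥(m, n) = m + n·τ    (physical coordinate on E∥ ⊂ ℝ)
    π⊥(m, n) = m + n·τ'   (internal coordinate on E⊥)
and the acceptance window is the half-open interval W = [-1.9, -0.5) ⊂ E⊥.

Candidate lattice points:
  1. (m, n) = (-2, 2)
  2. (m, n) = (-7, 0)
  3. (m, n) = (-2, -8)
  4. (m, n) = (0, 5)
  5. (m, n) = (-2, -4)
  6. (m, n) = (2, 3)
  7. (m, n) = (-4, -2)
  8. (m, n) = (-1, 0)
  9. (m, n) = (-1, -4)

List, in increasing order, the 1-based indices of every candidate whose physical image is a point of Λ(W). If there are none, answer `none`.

Compute τ' = (4−√20)/2 = -0.2361, so π⊥(m,n) = m -0.2361·n.
#1 (-2,2): internal coord -2 + (2)·τ' = -2.4721; -2.4721 ∉ [-1.9, -0.5) → out
#2 (-7,0): internal coord -7 + (0)·τ' = -7.0000; -7.0000 ∉ [-1.9, -0.5) → out
#3 (-2,-8): internal coord -2 + (-8)·τ' = -0.1115; -0.1115 ∉ [-1.9, -0.5) → out
#4 (0,5): internal coord 0 + (5)·τ' = -1.1803; -1.1803 ∈ [-1.9, -0.5) → IN Λ
#5 (-2,-4): internal coord -2 + (-4)·τ' = -1.0557; -1.0557 ∈ [-1.9, -0.5) → IN Λ
#6 (2,3): internal coord 2 + (3)·τ' = +1.2918; +1.2918 ∉ [-1.9, -0.5) → out
#7 (-4,-2): internal coord -4 + (-2)·τ' = -3.5279; -3.5279 ∉ [-1.9, -0.5) → out
#8 (-1,0): internal coord -1 + (0)·τ' = -1.0000; -1.0000 ∈ [-1.9, -0.5) → IN Λ
#9 (-1,-4): internal coord -1 + (-4)·τ' = -0.0557; -0.0557 ∉ [-1.9, -0.5) → out

4, 5, 8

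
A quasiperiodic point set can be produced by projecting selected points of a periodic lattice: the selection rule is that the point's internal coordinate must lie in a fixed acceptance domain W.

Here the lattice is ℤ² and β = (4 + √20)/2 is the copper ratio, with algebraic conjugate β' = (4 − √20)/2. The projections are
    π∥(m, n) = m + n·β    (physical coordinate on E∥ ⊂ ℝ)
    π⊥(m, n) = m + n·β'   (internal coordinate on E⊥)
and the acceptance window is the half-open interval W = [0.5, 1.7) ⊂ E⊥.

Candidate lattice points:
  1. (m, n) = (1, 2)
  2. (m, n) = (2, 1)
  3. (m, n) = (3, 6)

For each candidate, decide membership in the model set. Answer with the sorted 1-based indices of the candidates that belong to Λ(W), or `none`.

1, 3

Compute β' = (4−√20)/2 = -0.236068, so π⊥(m,n) = m -0.236068·n.
#1 (1,2): internal coord 1 + (2)·β' = +0.527864; +0.527864 ∈ [0.5, 1.7) → IN Λ
#2 (2,1): internal coord 2 + (1)·β' = +1.763932; +1.763932 ∉ [0.5, 1.7) → out
#3 (3,6): internal coord 3 + (6)·β' = +1.583592; +1.583592 ∈ [0.5, 1.7) → IN Λ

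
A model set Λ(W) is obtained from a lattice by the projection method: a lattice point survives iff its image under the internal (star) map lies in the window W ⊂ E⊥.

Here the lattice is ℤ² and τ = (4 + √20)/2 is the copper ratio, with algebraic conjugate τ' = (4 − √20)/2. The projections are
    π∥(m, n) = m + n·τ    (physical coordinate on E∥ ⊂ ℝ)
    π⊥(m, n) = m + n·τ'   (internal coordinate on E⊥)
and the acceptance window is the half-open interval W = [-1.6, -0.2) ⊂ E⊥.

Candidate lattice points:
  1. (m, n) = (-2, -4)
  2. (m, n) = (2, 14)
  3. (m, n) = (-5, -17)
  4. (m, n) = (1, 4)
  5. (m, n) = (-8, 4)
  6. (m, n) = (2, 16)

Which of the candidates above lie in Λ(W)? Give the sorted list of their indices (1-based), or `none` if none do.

1, 2, 3

τ' = (4−√20)/2 ≈ -0.2361.
[1] lift (-2,-4): star map gives -1.0557; window check -1.6 ≤ -1.0557 < -0.2 is true → IN Λ
[2] lift (2,14): star map gives -1.3050; window check -1.6 ≤ -1.3050 < -0.2 is true → IN Λ
[3] lift (-5,-17): star map gives -0.9868; window check -1.6 ≤ -0.9868 < -0.2 is true → IN Λ
[4] lift (1,4): star map gives 0.0557; window check -1.6 ≤ 0.0557 < -0.2 is false → out
[5] lift (-8,4): star map gives -8.9443; window check -1.6 ≤ -8.9443 < -0.2 is false → out
[6] lift (2,16): star map gives -1.7771; window check -1.6 ≤ -1.7771 < -0.2 is false → out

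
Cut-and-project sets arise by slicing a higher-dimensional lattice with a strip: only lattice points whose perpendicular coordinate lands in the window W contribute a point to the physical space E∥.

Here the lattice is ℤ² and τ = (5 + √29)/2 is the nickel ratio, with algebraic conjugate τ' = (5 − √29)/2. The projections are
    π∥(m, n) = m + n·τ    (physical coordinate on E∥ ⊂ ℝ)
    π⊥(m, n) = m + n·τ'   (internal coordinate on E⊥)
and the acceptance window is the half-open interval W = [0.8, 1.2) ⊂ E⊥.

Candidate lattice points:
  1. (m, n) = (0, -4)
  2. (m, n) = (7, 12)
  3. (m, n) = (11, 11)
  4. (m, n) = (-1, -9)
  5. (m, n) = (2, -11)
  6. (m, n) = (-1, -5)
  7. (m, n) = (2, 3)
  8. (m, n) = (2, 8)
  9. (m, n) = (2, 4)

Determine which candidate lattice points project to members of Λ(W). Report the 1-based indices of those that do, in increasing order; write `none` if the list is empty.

none

τ' = (5−√29)/2 ≈ -0.192582.
candidate 1: (m,n)=(0,-4) → π∥ = 0-4·τ ≈ -20.770330, π⊥ = 0-4·τ' ≈ 0.770330 ∉ [0.8, 1.2) ⇒ out
candidate 2: (m,n)=(7,12) → π∥ = 7+12·τ ≈ 69.310989, π⊥ = 7+12·τ' ≈ 4.689011 ∉ [0.8, 1.2) ⇒ out
candidate 3: (m,n)=(11,11) → π∥ = 11+11·τ ≈ 68.118406, π⊥ = 11+11·τ' ≈ 8.881594 ∉ [0.8, 1.2) ⇒ out
candidate 4: (m,n)=(-1,-9) → π∥ = -1-9·τ ≈ -47.733242, π⊥ = -1-9·τ' ≈ 0.733242 ∉ [0.8, 1.2) ⇒ out
candidate 5: (m,n)=(2,-11) → π∥ = 2-11·τ ≈ -55.118406, π⊥ = 2-11·τ' ≈ 4.118406 ∉ [0.8, 1.2) ⇒ out
candidate 6: (m,n)=(-1,-5) → π∥ = -1-5·τ ≈ -26.962912, π⊥ = -1-5·τ' ≈ -0.037088 ∉ [0.8, 1.2) ⇒ out
candidate 7: (m,n)=(2,3) → π∥ = 2+3·τ ≈ 17.577747, π⊥ = 2+3·τ' ≈ 1.422253 ∉ [0.8, 1.2) ⇒ out
candidate 8: (m,n)=(2,8) → π∥ = 2+8·τ ≈ 43.540659, π⊥ = 2+8·τ' ≈ 0.459341 ∉ [0.8, 1.2) ⇒ out
candidate 9: (m,n)=(2,4) → π∥ = 2+4·τ ≈ 22.770330, π⊥ = 2+4·τ' ≈ 1.229670 ∉ [0.8, 1.2) ⇒ out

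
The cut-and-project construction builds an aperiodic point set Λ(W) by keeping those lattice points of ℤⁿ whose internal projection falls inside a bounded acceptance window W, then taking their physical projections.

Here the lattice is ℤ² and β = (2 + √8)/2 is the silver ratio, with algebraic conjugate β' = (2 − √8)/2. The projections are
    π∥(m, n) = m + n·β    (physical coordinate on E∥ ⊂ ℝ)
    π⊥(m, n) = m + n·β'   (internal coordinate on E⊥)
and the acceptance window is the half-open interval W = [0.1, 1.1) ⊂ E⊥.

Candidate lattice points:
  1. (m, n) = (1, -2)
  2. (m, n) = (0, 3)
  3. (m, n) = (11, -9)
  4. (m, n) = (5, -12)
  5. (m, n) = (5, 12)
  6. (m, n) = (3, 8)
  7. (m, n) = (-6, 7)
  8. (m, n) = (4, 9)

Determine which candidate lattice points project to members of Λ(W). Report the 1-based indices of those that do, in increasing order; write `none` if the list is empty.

8

β' = (2−√8)/2 ≈ -0.4142.
#1 (1,-2): internal coord 1 + (-2)·β' = +1.8284; +1.8284 ∉ [0.1, 1.1) → out
#2 (0,3): internal coord 0 + (3)·β' = -1.2426; -1.2426 ∉ [0.1, 1.1) → out
#3 (11,-9): internal coord 11 + (-9)·β' = +14.7279; +14.7279 ∉ [0.1, 1.1) → out
#4 (5,-12): internal coord 5 + (-12)·β' = +9.9706; +9.9706 ∉ [0.1, 1.1) → out
#5 (5,12): internal coord 5 + (12)·β' = +0.0294; +0.0294 ∉ [0.1, 1.1) → out
#6 (3,8): internal coord 3 + (8)·β' = -0.3137; -0.3137 ∉ [0.1, 1.1) → out
#7 (-6,7): internal coord -6 + (7)·β' = -8.8995; -8.8995 ∉ [0.1, 1.1) → out
#8 (4,9): internal coord 4 + (9)·β' = +0.2721; +0.2721 ∈ [0.1, 1.1) → IN Λ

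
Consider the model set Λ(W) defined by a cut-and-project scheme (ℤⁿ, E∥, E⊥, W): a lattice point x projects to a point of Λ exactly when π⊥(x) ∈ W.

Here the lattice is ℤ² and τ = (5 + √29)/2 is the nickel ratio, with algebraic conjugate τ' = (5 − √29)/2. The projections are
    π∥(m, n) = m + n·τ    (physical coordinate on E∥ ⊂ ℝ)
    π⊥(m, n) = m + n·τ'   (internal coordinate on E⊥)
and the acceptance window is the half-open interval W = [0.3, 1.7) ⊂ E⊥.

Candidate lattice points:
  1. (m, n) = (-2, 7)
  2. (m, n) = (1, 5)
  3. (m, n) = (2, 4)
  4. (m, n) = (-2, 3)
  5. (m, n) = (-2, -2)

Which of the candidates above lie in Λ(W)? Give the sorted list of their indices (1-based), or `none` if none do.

Numerically τ ≈ 5.19258 and τ' = −1/τ ≈ -0.19258.
#1 (-2,7): internal coord -2 + (7)·τ' = -3.34808; -3.34808 ∉ [0.3, 1.7) → out
#2 (1,5): internal coord 1 + (5)·τ' = +0.03709; +0.03709 ∉ [0.3, 1.7) → out
#3 (2,4): internal coord 2 + (4)·τ' = +1.22967; +1.22967 ∈ [0.3, 1.7) → IN Λ
#4 (-2,3): internal coord -2 + (3)·τ' = -2.57775; -2.57775 ∉ [0.3, 1.7) → out
#5 (-2,-2): internal coord -2 + (-2)·τ' = -1.61484; -1.61484 ∉ [0.3, 1.7) → out

3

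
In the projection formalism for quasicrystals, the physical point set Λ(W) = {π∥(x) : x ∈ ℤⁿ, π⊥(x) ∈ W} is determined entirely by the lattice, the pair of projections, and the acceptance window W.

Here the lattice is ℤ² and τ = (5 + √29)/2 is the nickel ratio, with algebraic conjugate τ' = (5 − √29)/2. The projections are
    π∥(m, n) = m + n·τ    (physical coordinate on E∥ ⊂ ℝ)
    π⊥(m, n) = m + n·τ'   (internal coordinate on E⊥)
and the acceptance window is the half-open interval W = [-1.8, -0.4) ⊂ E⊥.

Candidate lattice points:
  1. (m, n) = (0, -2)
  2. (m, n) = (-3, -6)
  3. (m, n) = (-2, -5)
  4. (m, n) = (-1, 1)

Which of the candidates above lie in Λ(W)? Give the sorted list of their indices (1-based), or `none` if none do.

Numerically τ ≈ 5.19258 and τ' = −1/τ ≈ -0.19258.
#1 (0,-2): internal coord 0 + (-2)·τ' = +0.38516; +0.38516 ∉ [-1.8, -0.4) → out
#2 (-3,-6): internal coord -3 + (-6)·τ' = -1.84451; -1.84451 ∉ [-1.8, -0.4) → out
#3 (-2,-5): internal coord -2 + (-5)·τ' = -1.03709; -1.03709 ∈ [-1.8, -0.4) → IN Λ
#4 (-1,1): internal coord -1 + (1)·τ' = -1.19258; -1.19258 ∈ [-1.8, -0.4) → IN Λ

3, 4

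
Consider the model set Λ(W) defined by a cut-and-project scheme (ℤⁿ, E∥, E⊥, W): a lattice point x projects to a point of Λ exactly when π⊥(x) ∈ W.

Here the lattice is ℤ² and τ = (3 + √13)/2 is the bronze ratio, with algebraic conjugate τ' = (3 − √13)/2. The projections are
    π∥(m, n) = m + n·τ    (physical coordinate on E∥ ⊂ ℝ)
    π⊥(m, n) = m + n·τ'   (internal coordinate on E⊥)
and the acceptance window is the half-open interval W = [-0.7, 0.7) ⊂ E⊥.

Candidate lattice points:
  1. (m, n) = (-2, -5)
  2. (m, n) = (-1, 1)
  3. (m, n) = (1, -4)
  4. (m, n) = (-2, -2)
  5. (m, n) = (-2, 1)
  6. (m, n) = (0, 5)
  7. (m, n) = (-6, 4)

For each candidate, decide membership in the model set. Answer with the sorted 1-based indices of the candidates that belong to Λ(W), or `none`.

Compute τ' = (3−√13)/2 = -0.3028, so π⊥(m,n) = m -0.3028·n.
[1] lift (-2,-5): star map gives -0.4861; window check -0.7 ≤ -0.4861 < 0.7 is true → IN Λ
[2] lift (-1,1): star map gives -1.3028; window check -0.7 ≤ -1.3028 < 0.7 is false → out
[3] lift (1,-4): star map gives 2.2111; window check -0.7 ≤ 2.2111 < 0.7 is false → out
[4] lift (-2,-2): star map gives -1.3944; window check -0.7 ≤ -1.3944 < 0.7 is false → out
[5] lift (-2,1): star map gives -2.3028; window check -0.7 ≤ -2.3028 < 0.7 is false → out
[6] lift (0,5): star map gives -1.5139; window check -0.7 ≤ -1.5139 < 0.7 is false → out
[7] lift (-6,4): star map gives -7.2111; window check -0.7 ≤ -7.2111 < 0.7 is false → out

1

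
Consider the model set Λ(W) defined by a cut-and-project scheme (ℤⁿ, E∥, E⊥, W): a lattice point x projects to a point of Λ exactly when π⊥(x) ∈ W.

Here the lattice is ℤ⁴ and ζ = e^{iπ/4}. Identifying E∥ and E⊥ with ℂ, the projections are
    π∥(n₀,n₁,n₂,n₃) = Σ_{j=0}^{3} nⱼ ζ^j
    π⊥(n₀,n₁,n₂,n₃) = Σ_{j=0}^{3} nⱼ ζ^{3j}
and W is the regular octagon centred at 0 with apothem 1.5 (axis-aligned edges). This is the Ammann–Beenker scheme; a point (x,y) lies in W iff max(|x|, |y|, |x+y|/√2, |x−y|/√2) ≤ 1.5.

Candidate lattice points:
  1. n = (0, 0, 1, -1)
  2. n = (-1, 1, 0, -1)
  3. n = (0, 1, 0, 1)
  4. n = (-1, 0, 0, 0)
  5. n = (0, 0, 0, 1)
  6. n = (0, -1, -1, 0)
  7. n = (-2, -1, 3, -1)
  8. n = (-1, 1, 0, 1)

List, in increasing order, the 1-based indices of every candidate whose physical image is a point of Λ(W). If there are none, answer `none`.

π⊥(n) = n₀ + n₁ζ³ + n₂ζ⁶ + n₃ζ⁹ where ζ = e^{iπ/4}.
candidate 1: n = (0, 0, 1, -1) → π⊥ ≈ (-0.70711, -1.70711); max(|x|,|y|,|x±y|/√2) = 1.70711 > 1.5 ⇒ ∉ W
candidate 2: n = (-1, 1, 0, -1) → π⊥ ≈ (-2.41421, +0.00000); max(|x|,|y|,|x±y|/√2) = 2.41421 > 1.5 ⇒ ∉ W
candidate 3: n = (0, 1, 0, 1) → π⊥ ≈ (+0.00000, +1.41421); max(|x|,|y|,|x±y|/√2) = 1.41421 ≤ 1.5 ⇒ ∈ W
candidate 4: n = (-1, 0, 0, 0) → π⊥ ≈ (-1.00000, +0.00000); max(|x|,|y|,|x±y|/√2) = 1.00000 ≤ 1.5 ⇒ ∈ W
candidate 5: n = (0, 0, 0, 1) → π⊥ ≈ (+0.70711, +0.70711); max(|x|,|y|,|x±y|/√2) = 1.00000 ≤ 1.5 ⇒ ∈ W
candidate 6: n = (0, -1, -1, 0) → π⊥ ≈ (+0.70711, +0.29289); max(|x|,|y|,|x±y|/√2) = 0.70711 ≤ 1.5 ⇒ ∈ W
candidate 7: n = (-2, -1, 3, -1) → π⊥ ≈ (-2.00000, -4.41421); max(|x|,|y|,|x±y|/√2) = 4.53553 > 1.5 ⇒ ∉ W
candidate 8: n = (-1, 1, 0, 1) → π⊥ ≈ (-1.00000, +1.41421); max(|x|,|y|,|x±y|/√2) = 1.70711 > 1.5 ⇒ ∉ W

3, 4, 5, 6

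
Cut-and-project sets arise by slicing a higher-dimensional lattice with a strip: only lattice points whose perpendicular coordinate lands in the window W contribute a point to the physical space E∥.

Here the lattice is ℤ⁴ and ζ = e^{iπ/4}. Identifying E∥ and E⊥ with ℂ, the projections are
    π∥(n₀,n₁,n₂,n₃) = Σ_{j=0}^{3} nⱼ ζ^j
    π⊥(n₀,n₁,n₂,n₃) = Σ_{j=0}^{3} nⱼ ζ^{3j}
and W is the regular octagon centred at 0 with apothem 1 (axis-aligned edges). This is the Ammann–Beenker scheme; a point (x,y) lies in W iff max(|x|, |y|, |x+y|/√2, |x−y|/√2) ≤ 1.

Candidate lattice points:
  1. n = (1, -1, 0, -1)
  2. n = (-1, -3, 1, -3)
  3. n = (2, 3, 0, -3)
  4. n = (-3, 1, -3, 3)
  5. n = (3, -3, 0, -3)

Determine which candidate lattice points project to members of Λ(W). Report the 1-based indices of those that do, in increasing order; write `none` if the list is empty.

none

With ζ = e^{iπ/4} the internal vectors are ζ^0,ζ^3,ζ^6,ζ^9.
candidate 1: n = (1, -1, 0, -1) → π⊥ ≈ (+1.0000, -1.4142); max(|x|,|y|,|x±y|/√2) = 1.7071 > 1 ⇒ ∉ W
candidate 2: n = (-1, -3, 1, -3) → π⊥ ≈ (-1.0000, -5.2426); max(|x|,|y|,|x±y|/√2) = 5.2426 > 1 ⇒ ∉ W
candidate 3: n = (2, 3, 0, -3) → π⊥ ≈ (-2.2426, +0.0000); max(|x|,|y|,|x±y|/√2) = 2.2426 > 1 ⇒ ∉ W
candidate 4: n = (-3, 1, -3, 3) → π⊥ ≈ (-1.5858, +5.8284); max(|x|,|y|,|x±y|/√2) = 5.8284 > 1 ⇒ ∉ W
candidate 5: n = (3, -3, 0, -3) → π⊥ ≈ (+3.0000, -4.2426); max(|x|,|y|,|x±y|/√2) = 5.1213 > 1 ⇒ ∉ W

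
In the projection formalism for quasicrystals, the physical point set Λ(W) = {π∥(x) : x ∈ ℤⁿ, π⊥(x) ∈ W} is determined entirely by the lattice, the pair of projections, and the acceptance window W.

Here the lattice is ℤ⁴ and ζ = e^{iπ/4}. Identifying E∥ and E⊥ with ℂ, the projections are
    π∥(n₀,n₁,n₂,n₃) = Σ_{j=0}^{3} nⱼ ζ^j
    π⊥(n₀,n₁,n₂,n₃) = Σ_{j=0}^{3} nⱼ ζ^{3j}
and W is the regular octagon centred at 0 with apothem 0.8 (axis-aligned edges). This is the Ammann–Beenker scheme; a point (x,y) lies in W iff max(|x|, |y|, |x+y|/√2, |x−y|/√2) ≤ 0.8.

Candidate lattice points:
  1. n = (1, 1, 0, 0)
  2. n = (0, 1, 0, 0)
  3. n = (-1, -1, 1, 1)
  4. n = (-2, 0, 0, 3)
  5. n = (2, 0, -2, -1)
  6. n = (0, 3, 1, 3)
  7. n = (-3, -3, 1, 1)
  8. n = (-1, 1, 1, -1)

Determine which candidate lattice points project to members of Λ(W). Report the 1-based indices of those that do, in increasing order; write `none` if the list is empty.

1

Internal map: ζ^{3j} for j=0..3 gives (1,0), (−√2/2,√2/2), (0,−1), (√2/2,√2/2).
#1 (1, 1, 0, 0): internal (0.29289, 0.70711); octagon support 0.70711 vs apothem 0.8 → ∈ W
#2 (0, 1, 0, 0): internal (-0.70711, 0.70711); octagon support 1.00000 vs apothem 0.8 → ∉ W
#3 (-1, -1, 1, 1): internal (0.41421, -1.00000); octagon support 1.00000 vs apothem 0.8 → ∉ W
#4 (-2, 0, 0, 3): internal (0.12132, 2.12132); octagon support 2.12132 vs apothem 0.8 → ∉ W
#5 (2, 0, -2, -1): internal (1.29289, 1.29289); octagon support 1.82843 vs apothem 0.8 → ∉ W
#6 (0, 3, 1, 3): internal (0.00000, 3.24264); octagon support 3.24264 vs apothem 0.8 → ∉ W
#7 (-3, -3, 1, 1): internal (-0.17157, -2.41421); octagon support 2.41421 vs apothem 0.8 → ∉ W
#8 (-1, 1, 1, -1): internal (-2.41421, -1.00000); octagon support 2.41421 vs apothem 0.8 → ∉ W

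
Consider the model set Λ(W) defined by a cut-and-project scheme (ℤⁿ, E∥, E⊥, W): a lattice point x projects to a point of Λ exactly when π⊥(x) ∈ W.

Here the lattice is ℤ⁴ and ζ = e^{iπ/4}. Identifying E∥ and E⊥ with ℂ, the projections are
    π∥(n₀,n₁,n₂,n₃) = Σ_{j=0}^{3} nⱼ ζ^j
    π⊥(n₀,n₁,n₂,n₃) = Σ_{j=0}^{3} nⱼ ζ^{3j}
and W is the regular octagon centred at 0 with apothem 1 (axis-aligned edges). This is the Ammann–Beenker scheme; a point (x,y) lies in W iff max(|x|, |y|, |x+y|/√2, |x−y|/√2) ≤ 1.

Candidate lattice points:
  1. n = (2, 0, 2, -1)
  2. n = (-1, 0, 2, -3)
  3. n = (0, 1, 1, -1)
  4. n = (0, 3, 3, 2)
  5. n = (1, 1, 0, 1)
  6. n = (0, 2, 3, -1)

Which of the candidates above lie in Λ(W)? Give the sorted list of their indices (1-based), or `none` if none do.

Internal map: ζ^{3j} for j=0..3 gives (1,0), (−√2/2,√2/2), (0,−1), (√2/2,√2/2).
candidate 1: n = (2, 0, 2, -1) → π⊥ ≈ (+1.2929, -2.7071); max(|x|,|y|,|x±y|/√2) = 2.8284 > 1 ⇒ ∉ W
candidate 2: n = (-1, 0, 2, -3) → π⊥ ≈ (-3.1213, -4.1213); max(|x|,|y|,|x±y|/√2) = 5.1213 > 1 ⇒ ∉ W
candidate 3: n = (0, 1, 1, -1) → π⊥ ≈ (-1.4142, -1.0000); max(|x|,|y|,|x±y|/√2) = 1.7071 > 1 ⇒ ∉ W
candidate 4: n = (0, 3, 3, 2) → π⊥ ≈ (-0.7071, +0.5355); max(|x|,|y|,|x±y|/√2) = 0.8787 ≤ 1 ⇒ ∈ W
candidate 5: n = (1, 1, 0, 1) → π⊥ ≈ (+1.0000, +1.4142); max(|x|,|y|,|x±y|/√2) = 1.7071 > 1 ⇒ ∉ W
candidate 6: n = (0, 2, 3, -1) → π⊥ ≈ (-2.1213, -2.2929); max(|x|,|y|,|x±y|/√2) = 3.1213 > 1 ⇒ ∉ W

4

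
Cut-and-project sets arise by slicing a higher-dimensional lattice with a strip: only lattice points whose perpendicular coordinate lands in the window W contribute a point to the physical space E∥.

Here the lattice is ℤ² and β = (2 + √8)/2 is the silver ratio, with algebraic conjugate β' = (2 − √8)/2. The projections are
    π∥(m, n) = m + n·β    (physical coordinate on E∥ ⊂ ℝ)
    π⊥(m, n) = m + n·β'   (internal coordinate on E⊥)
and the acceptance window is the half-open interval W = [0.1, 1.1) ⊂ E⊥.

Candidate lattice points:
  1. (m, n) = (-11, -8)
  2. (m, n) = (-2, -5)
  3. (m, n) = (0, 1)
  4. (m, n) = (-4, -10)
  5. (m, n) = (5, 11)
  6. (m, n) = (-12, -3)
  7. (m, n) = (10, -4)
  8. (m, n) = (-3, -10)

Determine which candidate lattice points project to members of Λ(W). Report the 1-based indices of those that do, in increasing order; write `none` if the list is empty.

Numerically β ≈ 2.414214 and β' = −1/β ≈ -0.414214.
candidate 1: (m,n)=(-11,-8) → π∥ = -11-8·β ≈ -30.313708, π⊥ = -11-8·β' ≈ -7.686292 ∉ [0.1, 1.1) ⇒ out
candidate 2: (m,n)=(-2,-5) → π∥ = -2-5·β ≈ -14.071068, π⊥ = -2-5·β' ≈ 0.071068 ∉ [0.1, 1.1) ⇒ out
candidate 3: (m,n)=(0,1) → π∥ = 0+1·β ≈ 2.414214, π⊥ = 0+1·β' ≈ -0.414214 ∉ [0.1, 1.1) ⇒ out
candidate 4: (m,n)=(-4,-10) → π∥ = -4-10·β ≈ -28.142136, π⊥ = -4-10·β' ≈ 0.142136 ∈ [0.1, 1.1) ⇒ IN Λ
candidate 5: (m,n)=(5,11) → π∥ = 5+11·β ≈ 31.556349, π⊥ = 5+11·β' ≈ 0.443651 ∈ [0.1, 1.1) ⇒ IN Λ
candidate 6: (m,n)=(-12,-3) → π∥ = -12-3·β ≈ -19.242641, π⊥ = -12-3·β' ≈ -10.757359 ∉ [0.1, 1.1) ⇒ out
candidate 7: (m,n)=(10,-4) → π∥ = 10-4·β ≈ 0.343146, π⊥ = 10-4·β' ≈ 11.656854 ∉ [0.1, 1.1) ⇒ out
candidate 8: (m,n)=(-3,-10) → π∥ = -3-10·β ≈ -27.142136, π⊥ = -3-10·β' ≈ 1.142136 ∉ [0.1, 1.1) ⇒ out

4, 5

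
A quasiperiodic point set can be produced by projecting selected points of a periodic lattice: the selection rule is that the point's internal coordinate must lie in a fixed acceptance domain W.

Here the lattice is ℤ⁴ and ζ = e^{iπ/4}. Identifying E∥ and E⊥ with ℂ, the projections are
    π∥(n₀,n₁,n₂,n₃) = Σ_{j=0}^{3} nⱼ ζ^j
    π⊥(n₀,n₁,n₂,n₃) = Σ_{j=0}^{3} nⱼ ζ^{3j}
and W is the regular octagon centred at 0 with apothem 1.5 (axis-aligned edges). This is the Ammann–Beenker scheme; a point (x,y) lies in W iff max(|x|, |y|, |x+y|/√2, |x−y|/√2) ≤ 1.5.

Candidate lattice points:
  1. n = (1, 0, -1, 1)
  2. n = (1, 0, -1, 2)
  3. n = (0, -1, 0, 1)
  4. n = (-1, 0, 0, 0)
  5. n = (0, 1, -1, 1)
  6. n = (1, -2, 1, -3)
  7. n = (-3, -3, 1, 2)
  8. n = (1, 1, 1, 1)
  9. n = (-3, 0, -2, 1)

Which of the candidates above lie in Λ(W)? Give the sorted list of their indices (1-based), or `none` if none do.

3, 4, 8

With ζ = e^{iπ/4} the internal vectors are ζ^0,ζ^3,ζ^6,ζ^9.
#1 (1, 0, -1, 1): internal (1.7071, 1.7071); octagon support 2.4142 vs apothem 1.5 → ∉ W
#2 (1, 0, -1, 2): internal (2.4142, 2.4142); octagon support 3.4142 vs apothem 1.5 → ∉ W
#3 (0, -1, 0, 1): internal (1.4142, 0.0000); octagon support 1.4142 vs apothem 1.5 → ∈ W
#4 (-1, 0, 0, 0): internal (-1.0000, 0.0000); octagon support 1.0000 vs apothem 1.5 → ∈ W
#5 (0, 1, -1, 1): internal (0.0000, 2.4142); octagon support 2.4142 vs apothem 1.5 → ∉ W
#6 (1, -2, 1, -3): internal (0.2929, -4.5355); octagon support 4.5355 vs apothem 1.5 → ∉ W
#7 (-3, -3, 1, 2): internal (0.5355, -1.7071); octagon support 1.7071 vs apothem 1.5 → ∉ W
#8 (1, 1, 1, 1): internal (1.0000, 0.4142); octagon support 1.0000 vs apothem 1.5 → ∈ W
#9 (-3, 0, -2, 1): internal (-2.2929, 2.7071); octagon support 3.5355 vs apothem 1.5 → ∉ W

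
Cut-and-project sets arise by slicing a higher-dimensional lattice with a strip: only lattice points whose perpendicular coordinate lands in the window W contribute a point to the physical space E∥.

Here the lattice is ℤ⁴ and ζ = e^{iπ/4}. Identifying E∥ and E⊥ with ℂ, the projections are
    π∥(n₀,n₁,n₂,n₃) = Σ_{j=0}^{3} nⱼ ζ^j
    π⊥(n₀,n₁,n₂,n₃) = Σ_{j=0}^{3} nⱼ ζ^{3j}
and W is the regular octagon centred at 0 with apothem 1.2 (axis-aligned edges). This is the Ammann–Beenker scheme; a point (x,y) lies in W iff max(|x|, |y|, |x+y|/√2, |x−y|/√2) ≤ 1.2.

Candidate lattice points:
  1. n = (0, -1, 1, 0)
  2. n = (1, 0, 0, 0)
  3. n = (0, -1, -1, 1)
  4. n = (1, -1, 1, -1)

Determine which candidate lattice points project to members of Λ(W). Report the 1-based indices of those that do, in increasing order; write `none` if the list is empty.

π⊥(n) = n₀ + n₁ζ³ + n₂ζ⁶ + n₃ζ⁹ where ζ = e^{iπ/4}.
#1 (0, -1, 1, 0): internal (0.70711, -1.70711); octagon support 1.70711 vs apothem 1.2 → ∉ W
#2 (1, 0, 0, 0): internal (1.00000, 0.00000); octagon support 1.00000 vs apothem 1.2 → ∈ W
#3 (0, -1, -1, 1): internal (1.41421, 1.00000); octagon support 1.70711 vs apothem 1.2 → ∉ W
#4 (1, -1, 1, -1): internal (1.00000, -2.41421); octagon support 2.41421 vs apothem 1.2 → ∉ W

2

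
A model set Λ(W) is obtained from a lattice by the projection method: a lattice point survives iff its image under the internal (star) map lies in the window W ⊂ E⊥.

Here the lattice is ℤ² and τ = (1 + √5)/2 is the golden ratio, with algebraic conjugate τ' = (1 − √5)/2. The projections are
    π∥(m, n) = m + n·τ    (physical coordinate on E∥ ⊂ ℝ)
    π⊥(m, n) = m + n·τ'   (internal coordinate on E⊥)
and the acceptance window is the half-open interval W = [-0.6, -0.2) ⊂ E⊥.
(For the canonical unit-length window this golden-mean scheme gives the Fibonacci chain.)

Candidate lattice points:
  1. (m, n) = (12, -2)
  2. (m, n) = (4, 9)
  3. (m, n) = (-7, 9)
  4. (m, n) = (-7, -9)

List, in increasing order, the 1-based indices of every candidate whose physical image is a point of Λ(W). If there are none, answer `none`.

τ' = (1−√5)/2 ≈ -0.61803.
#1 (12,-2): internal coord 12 + (-2)·τ' = +13.23607; +13.23607 ∉ [-0.6, -0.2) → out
#2 (4,9): internal coord 4 + (9)·τ' = -1.56231; -1.56231 ∉ [-0.6, -0.2) → out
#3 (-7,9): internal coord -7 + (9)·τ' = -12.56231; -12.56231 ∉ [-0.6, -0.2) → out
#4 (-7,-9): internal coord -7 + (-9)·τ' = -1.43769; -1.43769 ∉ [-0.6, -0.2) → out

none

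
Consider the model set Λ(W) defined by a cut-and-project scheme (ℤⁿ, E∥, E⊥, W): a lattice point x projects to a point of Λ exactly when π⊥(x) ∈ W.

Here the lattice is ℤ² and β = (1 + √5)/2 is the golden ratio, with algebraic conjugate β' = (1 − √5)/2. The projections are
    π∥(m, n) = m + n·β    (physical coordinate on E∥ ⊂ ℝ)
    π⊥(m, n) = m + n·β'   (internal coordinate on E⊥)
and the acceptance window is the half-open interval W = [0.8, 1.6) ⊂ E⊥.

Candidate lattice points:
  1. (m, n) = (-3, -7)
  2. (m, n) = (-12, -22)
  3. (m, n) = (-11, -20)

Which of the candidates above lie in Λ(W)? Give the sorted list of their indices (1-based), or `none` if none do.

1, 2, 3

β' = (1−√5)/2 ≈ -0.61803.
#1 (-3,-7): internal coord -3 + (-7)·β' = +1.32624; +1.32624 ∈ [0.8, 1.6) → IN Λ
#2 (-12,-22): internal coord -12 + (-22)·β' = +1.59675; +1.59675 ∈ [0.8, 1.6) → IN Λ
#3 (-11,-20): internal coord -11 + (-20)·β' = +1.36068; +1.36068 ∈ [0.8, 1.6) → IN Λ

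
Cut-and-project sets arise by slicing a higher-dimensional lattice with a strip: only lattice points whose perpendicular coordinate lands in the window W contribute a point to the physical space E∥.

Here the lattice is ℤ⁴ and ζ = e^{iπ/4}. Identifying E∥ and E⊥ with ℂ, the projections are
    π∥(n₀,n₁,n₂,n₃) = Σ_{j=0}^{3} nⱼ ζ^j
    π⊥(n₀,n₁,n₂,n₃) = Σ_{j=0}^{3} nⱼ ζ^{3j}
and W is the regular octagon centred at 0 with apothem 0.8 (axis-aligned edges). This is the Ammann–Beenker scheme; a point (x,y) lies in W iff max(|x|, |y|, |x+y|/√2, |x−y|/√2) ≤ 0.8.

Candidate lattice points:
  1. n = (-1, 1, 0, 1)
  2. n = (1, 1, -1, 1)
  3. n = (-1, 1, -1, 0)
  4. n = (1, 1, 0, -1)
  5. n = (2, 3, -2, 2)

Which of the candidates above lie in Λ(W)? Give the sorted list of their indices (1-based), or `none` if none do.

With ζ = e^{iπ/4} the internal vectors are ζ^0,ζ^3,ζ^6,ζ^9.
candidate 1: n = (-1, 1, 0, 1) → π⊥ ≈ (-1.00000, +1.41421); max(|x|,|y|,|x±y|/√2) = 1.70711 > 0.8 ⇒ ∉ W
candidate 2: n = (1, 1, -1, 1) → π⊥ ≈ (+1.00000, +2.41421); max(|x|,|y|,|x±y|/√2) = 2.41421 > 0.8 ⇒ ∉ W
candidate 3: n = (-1, 1, -1, 0) → π⊥ ≈ (-1.70711, +1.70711); max(|x|,|y|,|x±y|/√2) = 2.41421 > 0.8 ⇒ ∉ W
candidate 4: n = (1, 1, 0, -1) → π⊥ ≈ (-0.41421, +0.00000); max(|x|,|y|,|x±y|/√2) = 0.41421 ≤ 0.8 ⇒ ∈ W
candidate 5: n = (2, 3, -2, 2) → π⊥ ≈ (+1.29289, +5.53553); max(|x|,|y|,|x±y|/√2) = 5.53553 > 0.8 ⇒ ∉ W

4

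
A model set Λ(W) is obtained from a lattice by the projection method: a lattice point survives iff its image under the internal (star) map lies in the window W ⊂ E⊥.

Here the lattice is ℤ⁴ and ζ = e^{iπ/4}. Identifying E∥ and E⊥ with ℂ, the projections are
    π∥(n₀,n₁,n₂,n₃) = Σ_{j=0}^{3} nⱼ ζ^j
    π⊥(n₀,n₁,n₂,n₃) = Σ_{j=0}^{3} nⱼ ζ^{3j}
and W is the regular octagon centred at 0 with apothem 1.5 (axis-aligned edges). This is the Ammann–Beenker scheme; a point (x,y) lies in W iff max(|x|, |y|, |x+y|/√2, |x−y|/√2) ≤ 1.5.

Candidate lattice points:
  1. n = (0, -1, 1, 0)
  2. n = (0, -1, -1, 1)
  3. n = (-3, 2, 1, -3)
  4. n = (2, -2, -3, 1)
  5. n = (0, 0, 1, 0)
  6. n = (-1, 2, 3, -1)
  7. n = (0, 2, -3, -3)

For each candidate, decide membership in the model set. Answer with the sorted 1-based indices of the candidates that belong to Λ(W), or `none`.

5

π⊥(n) = n₀ + n₁ζ³ + n₂ζ⁶ + n₃ζ⁹ where ζ = e^{iπ/4}.
candidate 1: n = (0, -1, 1, 0) → π⊥ ≈ (+0.707107, -1.707107); max(|x|,|y|,|x±y|/√2) = 1.707107 > 1.5 ⇒ ∉ W
candidate 2: n = (0, -1, -1, 1) → π⊥ ≈ (+1.414214, +1.000000); max(|x|,|y|,|x±y|/√2) = 1.707107 > 1.5 ⇒ ∉ W
candidate 3: n = (-3, 2, 1, -3) → π⊥ ≈ (-6.535534, -1.707107); max(|x|,|y|,|x±y|/√2) = 6.535534 > 1.5 ⇒ ∉ W
candidate 4: n = (2, -2, -3, 1) → π⊥ ≈ (+4.121320, +2.292893); max(|x|,|y|,|x±y|/√2) = 4.535534 > 1.5 ⇒ ∉ W
candidate 5: n = (0, 0, 1, 0) → π⊥ ≈ (+0.000000, -1.000000); max(|x|,|y|,|x±y|/√2) = 1.000000 ≤ 1.5 ⇒ ∈ W
candidate 6: n = (-1, 2, 3, -1) → π⊥ ≈ (-3.121320, -2.292893); max(|x|,|y|,|x±y|/√2) = 3.828427 > 1.5 ⇒ ∉ W
candidate 7: n = (0, 2, -3, -3) → π⊥ ≈ (-3.535534, +2.292893); max(|x|,|y|,|x±y|/√2) = 4.121320 > 1.5 ⇒ ∉ W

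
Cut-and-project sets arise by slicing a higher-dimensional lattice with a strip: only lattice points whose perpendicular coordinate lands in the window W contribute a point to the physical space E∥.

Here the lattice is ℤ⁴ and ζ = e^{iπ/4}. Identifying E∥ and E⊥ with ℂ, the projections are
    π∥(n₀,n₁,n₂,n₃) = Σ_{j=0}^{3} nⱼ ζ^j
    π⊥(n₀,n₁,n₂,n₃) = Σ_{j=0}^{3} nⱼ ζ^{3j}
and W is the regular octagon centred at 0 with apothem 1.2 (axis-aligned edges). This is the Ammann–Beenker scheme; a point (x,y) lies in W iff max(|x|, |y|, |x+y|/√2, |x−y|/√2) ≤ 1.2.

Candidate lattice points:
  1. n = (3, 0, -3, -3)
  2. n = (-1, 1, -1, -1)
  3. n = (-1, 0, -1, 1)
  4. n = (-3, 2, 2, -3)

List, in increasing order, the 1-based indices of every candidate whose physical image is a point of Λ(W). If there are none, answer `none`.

π⊥(n) = n₀ + n₁ζ³ + n₂ζ⁶ + n₃ζ⁹ where ζ = e^{iπ/4}.
candidate 1: n = (3, 0, -3, -3) → π⊥ ≈ (+0.87868, +0.87868); max(|x|,|y|,|x±y|/√2) = 1.24264 > 1.2 ⇒ ∉ W
candidate 2: n = (-1, 1, -1, -1) → π⊥ ≈ (-2.41421, +1.00000); max(|x|,|y|,|x±y|/√2) = 2.41421 > 1.2 ⇒ ∉ W
candidate 3: n = (-1, 0, -1, 1) → π⊥ ≈ (-0.29289, +1.70711); max(|x|,|y|,|x±y|/√2) = 1.70711 > 1.2 ⇒ ∉ W
candidate 4: n = (-3, 2, 2, -3) → π⊥ ≈ (-6.53553, -2.70711); max(|x|,|y|,|x±y|/√2) = 6.53553 > 1.2 ⇒ ∉ W

none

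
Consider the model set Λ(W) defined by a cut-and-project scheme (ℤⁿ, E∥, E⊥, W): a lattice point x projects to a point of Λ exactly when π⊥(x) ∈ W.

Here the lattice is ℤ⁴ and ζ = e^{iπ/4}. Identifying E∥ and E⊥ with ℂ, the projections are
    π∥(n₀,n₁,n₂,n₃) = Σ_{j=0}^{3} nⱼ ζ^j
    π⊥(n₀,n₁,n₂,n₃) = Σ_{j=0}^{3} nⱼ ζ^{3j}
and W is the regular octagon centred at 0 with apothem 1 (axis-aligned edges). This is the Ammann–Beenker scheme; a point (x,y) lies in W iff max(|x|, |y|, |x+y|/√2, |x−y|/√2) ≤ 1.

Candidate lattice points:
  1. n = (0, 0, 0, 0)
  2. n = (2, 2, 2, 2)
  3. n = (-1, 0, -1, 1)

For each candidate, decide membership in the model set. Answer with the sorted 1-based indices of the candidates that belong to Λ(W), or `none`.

1

π⊥(n) = n₀ + n₁ζ³ + n₂ζ⁶ + n₃ζ⁹ where ζ = e^{iπ/4}.
candidate 1: n = (0, 0, 0, 0) → π⊥ ≈ (+0.00000, +0.00000); max(|x|,|y|,|x±y|/√2) = 0.00000 ≤ 1 ⇒ ∈ W
candidate 2: n = (2, 2, 2, 2) → π⊥ ≈ (+2.00000, +0.82843); max(|x|,|y|,|x±y|/√2) = 2.00000 > 1 ⇒ ∉ W
candidate 3: n = (-1, 0, -1, 1) → π⊥ ≈ (-0.29289, +1.70711); max(|x|,|y|,|x±y|/√2) = 1.70711 > 1 ⇒ ∉ W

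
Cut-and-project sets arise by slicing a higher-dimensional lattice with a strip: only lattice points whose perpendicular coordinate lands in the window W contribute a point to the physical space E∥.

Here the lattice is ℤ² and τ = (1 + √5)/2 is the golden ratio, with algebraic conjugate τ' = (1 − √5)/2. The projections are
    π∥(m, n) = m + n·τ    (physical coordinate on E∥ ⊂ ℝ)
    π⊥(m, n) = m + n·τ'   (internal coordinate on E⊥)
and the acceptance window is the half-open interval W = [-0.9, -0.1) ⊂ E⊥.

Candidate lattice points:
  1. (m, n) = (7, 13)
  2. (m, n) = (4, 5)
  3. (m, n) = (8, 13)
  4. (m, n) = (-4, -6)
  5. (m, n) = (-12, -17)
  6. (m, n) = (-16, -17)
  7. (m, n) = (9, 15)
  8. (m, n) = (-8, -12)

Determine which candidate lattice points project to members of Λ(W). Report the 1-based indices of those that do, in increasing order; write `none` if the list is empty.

τ' = (1−√5)/2 ≈ -0.6180.
#1 (7,13): internal coord 7 + (13)·τ' = -1.0344; -1.0344 ∉ [-0.9, -0.1) → out
#2 (4,5): internal coord 4 + (5)·τ' = +0.9098; +0.9098 ∉ [-0.9, -0.1) → out
#3 (8,13): internal coord 8 + (13)·τ' = -0.0344; -0.0344 ∉ [-0.9, -0.1) → out
#4 (-4,-6): internal coord -4 + (-6)·τ' = -0.2918; -0.2918 ∈ [-0.9, -0.1) → IN Λ
#5 (-12,-17): internal coord -12 + (-17)·τ' = -1.4934; -1.4934 ∉ [-0.9, -0.1) → out
#6 (-16,-17): internal coord -16 + (-17)·τ' = -5.4934; -5.4934 ∉ [-0.9, -0.1) → out
#7 (9,15): internal coord 9 + (15)·τ' = -0.2705; -0.2705 ∈ [-0.9, -0.1) → IN Λ
#8 (-8,-12): internal coord -8 + (-12)·τ' = -0.5836; -0.5836 ∈ [-0.9, -0.1) → IN Λ

4, 7, 8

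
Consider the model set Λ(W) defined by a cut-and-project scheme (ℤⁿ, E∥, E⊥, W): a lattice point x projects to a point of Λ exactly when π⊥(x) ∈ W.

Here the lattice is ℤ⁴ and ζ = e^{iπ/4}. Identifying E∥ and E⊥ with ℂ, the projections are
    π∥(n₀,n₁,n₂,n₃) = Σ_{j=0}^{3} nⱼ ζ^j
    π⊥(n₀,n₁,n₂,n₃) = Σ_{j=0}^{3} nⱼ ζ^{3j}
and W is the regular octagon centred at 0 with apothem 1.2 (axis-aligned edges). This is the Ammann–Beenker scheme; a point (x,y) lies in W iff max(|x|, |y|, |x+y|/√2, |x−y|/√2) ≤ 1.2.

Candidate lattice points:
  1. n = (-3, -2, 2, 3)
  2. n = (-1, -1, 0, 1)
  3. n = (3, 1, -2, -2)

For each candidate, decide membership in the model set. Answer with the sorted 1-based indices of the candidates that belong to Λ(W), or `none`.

Internal map: ζ^{3j} for j=0..3 gives (1,0), (−√2/2,√2/2), (0,−1), (√2/2,√2/2).
#1 (-3, -2, 2, 3): internal (0.5355, -1.2929); octagon support 1.2929 vs apothem 1.2 → ∉ W
#2 (-1, -1, 0, 1): internal (0.4142, 0.0000); octagon support 0.4142 vs apothem 1.2 → ∈ W
#3 (3, 1, -2, -2): internal (0.8787, 1.2929); octagon support 1.5355 vs apothem 1.2 → ∉ W

2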